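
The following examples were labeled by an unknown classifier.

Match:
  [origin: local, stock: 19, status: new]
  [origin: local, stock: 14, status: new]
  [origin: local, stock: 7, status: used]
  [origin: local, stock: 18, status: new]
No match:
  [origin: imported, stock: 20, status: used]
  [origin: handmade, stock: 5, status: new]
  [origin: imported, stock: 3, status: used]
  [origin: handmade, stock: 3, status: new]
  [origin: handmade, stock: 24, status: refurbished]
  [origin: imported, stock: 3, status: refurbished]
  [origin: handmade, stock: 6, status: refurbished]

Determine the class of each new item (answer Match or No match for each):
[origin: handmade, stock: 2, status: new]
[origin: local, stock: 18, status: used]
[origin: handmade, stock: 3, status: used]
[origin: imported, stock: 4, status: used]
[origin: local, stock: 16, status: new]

No match, Match, No match, No match, Match

The classifier is using: origin is local.
No match: [origin: handmade, stock: 2, status: new], since origin is handmade.
Match: [origin: local, stock: 18, status: used], since origin is local.
No match: [origin: handmade, stock: 3, status: used], since origin is handmade.
No match: [origin: imported, stock: 4, status: used], since origin is imported.
Match: [origin: local, stock: 16, status: new], since origin is local.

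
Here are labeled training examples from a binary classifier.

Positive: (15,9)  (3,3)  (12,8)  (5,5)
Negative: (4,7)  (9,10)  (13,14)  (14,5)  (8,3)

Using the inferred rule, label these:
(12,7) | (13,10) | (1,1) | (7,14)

Negative, Negative, Positive, Negative

The distinguishing property — sum is even — holds for all the 'Positive' cases and none of the 'Negative' cases.
Negative: (12,7), since 12+7 = 19. Negative: (13,10), since 13+10 = 23. Positive: (1,1), since 1+1 = 2. Negative: (7,14), since 7+14 = 21.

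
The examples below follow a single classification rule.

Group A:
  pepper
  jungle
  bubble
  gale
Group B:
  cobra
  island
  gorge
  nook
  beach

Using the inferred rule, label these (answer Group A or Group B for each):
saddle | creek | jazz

Group A, Group B, Group B

A rule that fits every label: even length AND contains 'e' — true of each 'Group A' example, false of each 'Group B' one.
saddle → length 6, has 'e' → Group A. creek → length 5, has 'e' → Group B. jazz → length 4, no 'e' → Group B.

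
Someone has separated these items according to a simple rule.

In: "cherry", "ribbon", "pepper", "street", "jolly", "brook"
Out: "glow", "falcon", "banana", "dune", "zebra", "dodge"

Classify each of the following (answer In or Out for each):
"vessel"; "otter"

In, In

Looking at the examples, the only property every 'In' case has and every 'Out' case lacks is: has a double letter.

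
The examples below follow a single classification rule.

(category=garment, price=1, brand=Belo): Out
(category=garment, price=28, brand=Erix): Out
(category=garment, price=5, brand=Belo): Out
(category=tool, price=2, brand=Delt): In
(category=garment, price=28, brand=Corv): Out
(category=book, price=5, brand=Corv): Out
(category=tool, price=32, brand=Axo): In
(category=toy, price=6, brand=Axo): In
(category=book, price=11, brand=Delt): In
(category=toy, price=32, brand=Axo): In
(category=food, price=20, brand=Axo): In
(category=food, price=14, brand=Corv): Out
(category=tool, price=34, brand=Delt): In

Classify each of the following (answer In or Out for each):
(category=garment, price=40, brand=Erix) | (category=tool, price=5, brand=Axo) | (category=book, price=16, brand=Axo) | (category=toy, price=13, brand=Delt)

All 'In' examples share one property — brand is Axo OR brand is Delt — and every 'Out' example lacks it.
(category=garment, price=40, brand=Erix): brand is Erix, fails the rule → Out. (category=tool, price=5, brand=Axo): brand is Axo, passes → In. (category=book, price=16, brand=Axo): brand is Axo, passes → In. (category=toy, price=13, brand=Delt): brand is Delt, passes → In.

Out, In, In, In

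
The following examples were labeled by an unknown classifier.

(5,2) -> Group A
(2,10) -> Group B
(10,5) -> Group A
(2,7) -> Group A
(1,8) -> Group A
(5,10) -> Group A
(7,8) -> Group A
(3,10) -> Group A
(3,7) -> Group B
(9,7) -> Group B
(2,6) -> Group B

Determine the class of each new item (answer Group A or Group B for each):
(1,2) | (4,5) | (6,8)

Group A, Group A, Group B

All 'Group A' examples share one property — sum is odd — and every 'Group B' example lacks it.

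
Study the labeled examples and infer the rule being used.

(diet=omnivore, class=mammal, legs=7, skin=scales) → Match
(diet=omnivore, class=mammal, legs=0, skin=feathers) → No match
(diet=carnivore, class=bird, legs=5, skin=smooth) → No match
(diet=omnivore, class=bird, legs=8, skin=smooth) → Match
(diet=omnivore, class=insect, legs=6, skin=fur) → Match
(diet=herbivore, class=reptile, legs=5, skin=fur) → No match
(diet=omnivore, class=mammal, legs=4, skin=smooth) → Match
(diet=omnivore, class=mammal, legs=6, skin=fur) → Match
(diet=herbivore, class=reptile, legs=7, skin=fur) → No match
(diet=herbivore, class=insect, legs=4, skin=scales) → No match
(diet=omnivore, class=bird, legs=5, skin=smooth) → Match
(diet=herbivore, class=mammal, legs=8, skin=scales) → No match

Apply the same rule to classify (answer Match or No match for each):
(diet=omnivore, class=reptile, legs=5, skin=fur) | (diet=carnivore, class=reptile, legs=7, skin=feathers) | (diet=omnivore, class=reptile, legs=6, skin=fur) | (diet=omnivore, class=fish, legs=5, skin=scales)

The common property of the 'Match' items is: diet is omnivore AND legs ≥ 4. No 'No match' item has it.
(diet=omnivore, class=reptile, legs=5, skin=fur) — diet is omnivore, legs = 5, hence Match. (diet=carnivore, class=reptile, legs=7, skin=feathers) — diet is carnivore, legs = 7, hence No match. (diet=omnivore, class=reptile, legs=6, skin=fur) — diet is omnivore, legs = 6, hence Match. (diet=omnivore, class=fish, legs=5, skin=scales) — diet is omnivore, legs = 5, hence Match.

Match, No match, Match, Match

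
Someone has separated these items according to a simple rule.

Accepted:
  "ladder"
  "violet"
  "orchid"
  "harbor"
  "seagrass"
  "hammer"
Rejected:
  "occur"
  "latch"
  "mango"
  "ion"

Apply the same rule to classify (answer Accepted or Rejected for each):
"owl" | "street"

One predicate separates the groups cleanly: even length.
"owl": length 3, does not satisfy this → Rejected. "street": length 6, matches → Accepted.

Rejected, Accepted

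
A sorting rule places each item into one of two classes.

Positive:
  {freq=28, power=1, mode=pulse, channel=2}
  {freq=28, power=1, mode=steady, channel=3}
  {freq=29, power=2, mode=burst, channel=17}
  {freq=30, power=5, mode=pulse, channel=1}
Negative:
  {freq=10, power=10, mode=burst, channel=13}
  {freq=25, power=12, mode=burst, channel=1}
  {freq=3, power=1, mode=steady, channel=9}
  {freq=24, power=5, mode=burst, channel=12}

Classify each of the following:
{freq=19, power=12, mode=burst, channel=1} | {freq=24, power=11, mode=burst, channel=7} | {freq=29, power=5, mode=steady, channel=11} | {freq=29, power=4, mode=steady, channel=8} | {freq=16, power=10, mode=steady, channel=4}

Negative, Negative, Positive, Positive, Negative

The simplest hypothesis consistent with all the labels is: freq ≥ 28.
{freq=19, power=12, mode=burst, channel=1} → freq = 19 → Negative. {freq=24, power=11, mode=burst, channel=7} → freq = 24 → Negative. {freq=29, power=5, mode=steady, channel=11} → freq = 29 → Positive. {freq=29, power=4, mode=steady, channel=8} → freq = 29 → Positive. {freq=16, power=10, mode=steady, channel=4} → freq = 16 → Negative.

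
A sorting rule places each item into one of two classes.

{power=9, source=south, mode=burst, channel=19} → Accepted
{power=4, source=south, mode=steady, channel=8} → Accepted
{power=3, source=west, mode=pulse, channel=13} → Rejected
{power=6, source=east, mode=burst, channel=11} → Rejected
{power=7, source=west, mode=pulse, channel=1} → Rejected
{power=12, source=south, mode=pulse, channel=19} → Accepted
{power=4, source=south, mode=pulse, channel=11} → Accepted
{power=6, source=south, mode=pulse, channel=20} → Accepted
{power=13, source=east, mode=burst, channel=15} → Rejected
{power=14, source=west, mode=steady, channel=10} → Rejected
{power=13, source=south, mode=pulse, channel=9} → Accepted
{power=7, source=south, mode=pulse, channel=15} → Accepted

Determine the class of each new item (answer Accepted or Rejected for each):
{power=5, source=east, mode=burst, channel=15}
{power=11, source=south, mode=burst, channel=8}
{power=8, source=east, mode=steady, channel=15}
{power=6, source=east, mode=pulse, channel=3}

Rejected, Accepted, Rejected, Rejected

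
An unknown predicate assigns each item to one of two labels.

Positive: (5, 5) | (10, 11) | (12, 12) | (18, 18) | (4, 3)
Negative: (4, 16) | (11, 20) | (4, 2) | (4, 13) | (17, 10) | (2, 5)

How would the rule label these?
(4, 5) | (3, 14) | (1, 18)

All 'Positive' examples share one property — |first − second| ≤ 1 — and every 'Negative' example lacks it.
(4, 5): Positive (|4−5| = 1). (3, 14): Negative (|3−14| = 11). (1, 18): Negative (|1−18| = 17).

Positive, Negative, Negative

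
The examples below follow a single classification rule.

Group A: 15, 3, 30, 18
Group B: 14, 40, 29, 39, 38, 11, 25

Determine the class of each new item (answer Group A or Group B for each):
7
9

The distinguishing property — multiple of 3 AND at most 30 — holds for all the 'Group A' cases and none of the 'Group B' cases.
7: Group B (7 = 3·2 + 1, 7 ≤ 30).
9: Group A (9 = 3·3, 9 ≤ 30).

Group B, Group A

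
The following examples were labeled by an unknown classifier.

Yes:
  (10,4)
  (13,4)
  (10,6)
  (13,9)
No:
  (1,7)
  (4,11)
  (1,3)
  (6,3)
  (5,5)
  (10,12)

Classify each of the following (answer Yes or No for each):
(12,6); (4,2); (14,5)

Yes, No, Yes

Every 'Yes' example satisfies: first > second AND sum ≥ 10. None of the 'No' examples do.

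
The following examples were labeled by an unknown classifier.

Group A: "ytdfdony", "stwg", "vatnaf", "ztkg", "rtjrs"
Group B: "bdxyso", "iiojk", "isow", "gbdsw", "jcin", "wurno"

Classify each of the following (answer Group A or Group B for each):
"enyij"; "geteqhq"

Group B, Group A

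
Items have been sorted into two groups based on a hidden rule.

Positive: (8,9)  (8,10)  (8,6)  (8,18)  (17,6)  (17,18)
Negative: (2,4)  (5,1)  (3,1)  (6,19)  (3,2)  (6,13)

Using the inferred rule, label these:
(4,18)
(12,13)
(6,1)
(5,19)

'Positive' ⟺ first ≥ 8.
(4,18) — first 4, hence Negative. (12,13) — first 12, hence Positive. (6,1) — first 6, hence Negative. (5,19) — first 5, hence Negative.

Negative, Positive, Negative, Negative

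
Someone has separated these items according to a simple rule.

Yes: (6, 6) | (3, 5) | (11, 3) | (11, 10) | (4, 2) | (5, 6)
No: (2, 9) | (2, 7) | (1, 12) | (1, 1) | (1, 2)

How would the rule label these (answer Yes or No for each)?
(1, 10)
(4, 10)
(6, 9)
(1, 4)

No, Yes, Yes, No

The rule appears to be: first ≥ 3.
(1, 10): No (first 1).
(4, 10): Yes (first 4).
(6, 9): Yes (first 6).
(1, 4): No (first 1).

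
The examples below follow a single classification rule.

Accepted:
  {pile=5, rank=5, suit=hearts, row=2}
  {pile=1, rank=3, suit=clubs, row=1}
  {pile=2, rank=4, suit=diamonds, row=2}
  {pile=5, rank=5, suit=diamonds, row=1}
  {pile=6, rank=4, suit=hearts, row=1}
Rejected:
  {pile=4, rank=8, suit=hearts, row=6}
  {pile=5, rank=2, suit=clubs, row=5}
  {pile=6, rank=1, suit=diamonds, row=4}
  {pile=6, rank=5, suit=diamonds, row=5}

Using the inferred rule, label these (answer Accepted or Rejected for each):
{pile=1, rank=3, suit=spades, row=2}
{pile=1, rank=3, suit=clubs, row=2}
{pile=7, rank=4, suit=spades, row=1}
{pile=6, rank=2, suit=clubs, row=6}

'Accepted' ⟺ row ≤ 2.
{pile=1, rank=3, suit=spades, row=2} — row = 2, hence Accepted. {pile=1, rank=3, suit=clubs, row=2} — row = 2, hence Accepted. {pile=7, rank=4, suit=spades, row=1} — row = 1, hence Accepted. {pile=6, rank=2, suit=clubs, row=6} — row = 6, hence Rejected.

Accepted, Accepted, Accepted, Rejected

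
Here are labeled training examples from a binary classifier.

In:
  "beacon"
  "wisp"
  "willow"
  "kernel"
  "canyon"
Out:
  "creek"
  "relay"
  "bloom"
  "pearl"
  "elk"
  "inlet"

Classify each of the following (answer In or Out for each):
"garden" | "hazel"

In, Out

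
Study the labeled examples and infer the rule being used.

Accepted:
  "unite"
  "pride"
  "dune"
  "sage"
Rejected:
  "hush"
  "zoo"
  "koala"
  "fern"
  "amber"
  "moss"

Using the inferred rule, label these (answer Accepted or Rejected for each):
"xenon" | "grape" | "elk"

One predicate separates the groups cleanly: ends with 'e'.

Rejected, Accepted, Rejected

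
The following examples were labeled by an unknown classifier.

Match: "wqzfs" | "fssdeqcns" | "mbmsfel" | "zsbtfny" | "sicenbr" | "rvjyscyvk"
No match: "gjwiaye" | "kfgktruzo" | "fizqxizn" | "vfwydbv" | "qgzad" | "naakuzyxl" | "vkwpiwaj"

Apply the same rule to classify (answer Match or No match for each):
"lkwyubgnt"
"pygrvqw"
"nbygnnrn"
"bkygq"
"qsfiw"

No match, No match, No match, No match, Match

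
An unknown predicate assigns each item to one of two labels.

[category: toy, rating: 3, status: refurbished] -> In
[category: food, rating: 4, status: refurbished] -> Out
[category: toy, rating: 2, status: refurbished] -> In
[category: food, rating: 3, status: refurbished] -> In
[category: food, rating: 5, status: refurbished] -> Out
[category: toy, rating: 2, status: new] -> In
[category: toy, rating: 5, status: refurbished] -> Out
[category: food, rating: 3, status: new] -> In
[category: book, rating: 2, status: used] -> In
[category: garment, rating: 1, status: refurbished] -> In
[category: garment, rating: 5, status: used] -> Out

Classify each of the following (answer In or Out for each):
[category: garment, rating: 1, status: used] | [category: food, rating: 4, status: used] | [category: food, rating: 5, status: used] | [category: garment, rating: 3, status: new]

In, Out, Out, In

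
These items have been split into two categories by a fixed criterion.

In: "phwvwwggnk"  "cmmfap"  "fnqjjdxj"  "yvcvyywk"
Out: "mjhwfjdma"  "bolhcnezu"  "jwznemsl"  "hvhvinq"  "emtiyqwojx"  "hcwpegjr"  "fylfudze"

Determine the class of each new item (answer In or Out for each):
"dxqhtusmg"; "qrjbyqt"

The distinguishing property — has a double letter — holds for all the 'In' cases and none of the 'Out' cases.

Out, Out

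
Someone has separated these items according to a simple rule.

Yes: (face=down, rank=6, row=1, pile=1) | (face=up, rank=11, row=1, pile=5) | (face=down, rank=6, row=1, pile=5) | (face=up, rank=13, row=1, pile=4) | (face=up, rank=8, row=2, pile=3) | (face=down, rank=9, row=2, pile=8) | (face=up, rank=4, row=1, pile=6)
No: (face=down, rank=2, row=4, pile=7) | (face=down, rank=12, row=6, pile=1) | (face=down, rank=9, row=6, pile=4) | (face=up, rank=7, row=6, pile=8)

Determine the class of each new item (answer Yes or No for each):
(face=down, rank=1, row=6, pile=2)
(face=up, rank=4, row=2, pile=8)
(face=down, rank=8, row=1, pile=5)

All 'Yes' examples share one property — row ≤ 2 — and every 'No' example lacks it.
(face=down, rank=1, row=6, pile=2): row = 6 — does not satisfy this, so No.
(face=up, rank=4, row=2, pile=8): row = 2 — has this property, so Yes.
(face=down, rank=8, row=1, pile=5): row = 1 — has this property, so Yes.

No, Yes, Yes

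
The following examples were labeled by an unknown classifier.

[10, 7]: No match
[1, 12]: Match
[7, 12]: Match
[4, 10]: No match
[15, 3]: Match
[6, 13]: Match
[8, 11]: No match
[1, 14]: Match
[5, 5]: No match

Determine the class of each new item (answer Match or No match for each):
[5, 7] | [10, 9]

The classifier is using: max ≥ 12.
[5, 7]: max 7, does not fit → No match.
[10, 9]: max 10, does not fit → No match.

No match, No match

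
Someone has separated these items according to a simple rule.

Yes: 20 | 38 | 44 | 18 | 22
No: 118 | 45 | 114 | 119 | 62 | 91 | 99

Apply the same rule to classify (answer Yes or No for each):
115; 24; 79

A rule that fits every label: at most 44 — true of each 'Yes' example, false of each 'No' one.
115: 115 > 44 — fails the rule, so No. 24: 24 ≤ 44 — qualifies, so Yes. 79: 79 > 44 — fails the rule, so No.

No, Yes, No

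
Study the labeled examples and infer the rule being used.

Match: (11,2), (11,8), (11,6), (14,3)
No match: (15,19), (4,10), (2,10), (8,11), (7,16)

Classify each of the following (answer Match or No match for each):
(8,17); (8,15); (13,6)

The rule appears to be: first > second.
(8,17): No match (8 < 17).
(8,15): No match (8 < 15).
(13,6): Match (13 > 6).

No match, No match, Match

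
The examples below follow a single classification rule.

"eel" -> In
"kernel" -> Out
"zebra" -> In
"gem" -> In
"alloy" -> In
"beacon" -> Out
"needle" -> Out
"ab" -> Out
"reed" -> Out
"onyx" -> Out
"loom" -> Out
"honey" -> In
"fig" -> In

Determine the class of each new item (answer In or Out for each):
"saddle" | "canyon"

The simplest hypothesis consistent with all the labels is: odd length.
"saddle": length 6 — lacks this property, so Out. "canyon": length 6 — lacks this property, so Out.

Out, Out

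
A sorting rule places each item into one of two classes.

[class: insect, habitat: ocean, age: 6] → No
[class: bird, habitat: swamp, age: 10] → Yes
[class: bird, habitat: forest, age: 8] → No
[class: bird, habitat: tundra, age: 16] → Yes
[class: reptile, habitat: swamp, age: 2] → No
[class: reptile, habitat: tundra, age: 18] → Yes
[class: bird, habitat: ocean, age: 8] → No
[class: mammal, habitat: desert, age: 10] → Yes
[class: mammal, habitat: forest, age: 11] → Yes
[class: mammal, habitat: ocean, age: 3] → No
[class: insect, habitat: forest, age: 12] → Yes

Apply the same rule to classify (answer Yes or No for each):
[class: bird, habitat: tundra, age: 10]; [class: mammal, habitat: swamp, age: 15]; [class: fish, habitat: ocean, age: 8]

Yes, Yes, No

The simplest hypothesis consistent with all the labels is: age ≥ 10.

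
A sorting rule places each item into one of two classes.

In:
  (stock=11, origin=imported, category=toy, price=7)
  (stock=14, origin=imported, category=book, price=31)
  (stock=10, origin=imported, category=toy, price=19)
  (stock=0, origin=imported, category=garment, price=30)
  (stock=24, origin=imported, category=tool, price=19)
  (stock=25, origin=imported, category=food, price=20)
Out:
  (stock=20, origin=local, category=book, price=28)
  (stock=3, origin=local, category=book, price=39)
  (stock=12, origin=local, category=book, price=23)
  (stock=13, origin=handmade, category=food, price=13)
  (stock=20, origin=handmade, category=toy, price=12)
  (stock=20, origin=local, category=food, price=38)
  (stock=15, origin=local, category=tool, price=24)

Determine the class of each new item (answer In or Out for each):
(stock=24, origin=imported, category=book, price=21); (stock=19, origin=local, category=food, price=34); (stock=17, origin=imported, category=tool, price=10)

In, Out, In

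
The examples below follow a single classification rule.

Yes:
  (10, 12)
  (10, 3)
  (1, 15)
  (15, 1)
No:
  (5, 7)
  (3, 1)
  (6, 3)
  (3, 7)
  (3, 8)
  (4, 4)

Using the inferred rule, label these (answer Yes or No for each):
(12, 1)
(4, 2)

Yes, No

'Yes' ⟺ sum ≥ 13.
(12, 1): Yes (12+1 = 13). (4, 2): No (4+2 = 6).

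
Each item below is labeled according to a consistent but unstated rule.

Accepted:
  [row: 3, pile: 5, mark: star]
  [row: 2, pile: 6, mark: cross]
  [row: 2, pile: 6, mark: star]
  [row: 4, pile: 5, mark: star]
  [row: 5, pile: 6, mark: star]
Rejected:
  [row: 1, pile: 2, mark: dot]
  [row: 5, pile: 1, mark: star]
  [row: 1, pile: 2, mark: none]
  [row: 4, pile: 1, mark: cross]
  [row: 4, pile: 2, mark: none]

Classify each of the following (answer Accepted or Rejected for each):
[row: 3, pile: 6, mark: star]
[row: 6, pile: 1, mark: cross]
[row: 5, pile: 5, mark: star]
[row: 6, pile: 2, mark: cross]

'Accepted' ⟺ pile ≥ 5.
Accepted: [row: 3, pile: 6, mark: star], since pile = 6. Rejected: [row: 6, pile: 1, mark: cross], since pile = 1. Accepted: [row: 5, pile: 5, mark: star], since pile = 5. Rejected: [row: 6, pile: 2, mark: cross], since pile = 2.

Accepted, Rejected, Accepted, Rejected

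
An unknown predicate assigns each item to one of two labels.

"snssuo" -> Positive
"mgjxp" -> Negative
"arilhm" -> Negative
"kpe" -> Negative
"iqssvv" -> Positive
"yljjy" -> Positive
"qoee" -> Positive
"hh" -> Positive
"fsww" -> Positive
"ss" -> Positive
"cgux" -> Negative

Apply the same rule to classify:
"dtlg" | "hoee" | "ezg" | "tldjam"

Rule: has a double letter. This holds for each 'Positive' example and fails for each 'Negative' one.

Negative, Positive, Negative, Negative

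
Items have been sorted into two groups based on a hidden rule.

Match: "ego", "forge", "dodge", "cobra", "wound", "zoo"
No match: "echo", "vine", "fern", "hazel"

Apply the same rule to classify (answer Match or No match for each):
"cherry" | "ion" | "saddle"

Rule: odd length AND contains 'o'. This holds for each 'Match' example and fails for each 'No match' one.
"cherry": length 6, no 'o', doesn't match → No match. "ion": length 3, has 'o', satisfies this → Match. "saddle": length 6, no 'o', doesn't match → No match.

No match, Match, No match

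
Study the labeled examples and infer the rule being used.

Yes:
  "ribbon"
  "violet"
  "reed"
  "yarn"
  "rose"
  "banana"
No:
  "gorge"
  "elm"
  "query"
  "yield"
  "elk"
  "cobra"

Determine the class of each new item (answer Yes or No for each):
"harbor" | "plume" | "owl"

Yes, No, No

Comparing the two groups points to one rule — even length.
Yes: "harbor", since length 6. No: "plume", since length 5. No: "owl", since length 3.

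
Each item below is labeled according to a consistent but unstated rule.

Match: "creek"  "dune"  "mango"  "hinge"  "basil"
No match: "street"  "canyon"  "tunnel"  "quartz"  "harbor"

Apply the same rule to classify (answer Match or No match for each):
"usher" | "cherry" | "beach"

Match, No match, Match

'Match' ⟺ length ≤ 5.
"usher" — length 5, hence Match. "cherry" — length 6, hence No match. "beach" — length 5, hence Match.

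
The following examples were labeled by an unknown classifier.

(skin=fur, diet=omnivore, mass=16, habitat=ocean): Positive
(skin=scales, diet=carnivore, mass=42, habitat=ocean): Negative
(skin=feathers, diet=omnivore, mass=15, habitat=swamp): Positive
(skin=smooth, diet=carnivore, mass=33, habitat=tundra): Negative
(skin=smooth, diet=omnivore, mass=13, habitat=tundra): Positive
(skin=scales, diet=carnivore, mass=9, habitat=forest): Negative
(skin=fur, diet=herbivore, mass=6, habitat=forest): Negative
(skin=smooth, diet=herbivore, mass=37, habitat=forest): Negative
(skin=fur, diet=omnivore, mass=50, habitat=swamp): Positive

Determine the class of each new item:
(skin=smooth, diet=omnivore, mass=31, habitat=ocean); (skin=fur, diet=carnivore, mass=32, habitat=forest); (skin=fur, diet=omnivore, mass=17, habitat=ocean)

Positive, Negative, Positive

Rule: diet is omnivore. This holds for each 'Positive' example and fails for each 'Negative' one.
Positive: (skin=smooth, diet=omnivore, mass=31, habitat=ocean), since diet is omnivore. Negative: (skin=fur, diet=carnivore, mass=32, habitat=forest), since diet is carnivore. Positive: (skin=fur, diet=omnivore, mass=17, habitat=ocean), since diet is omnivore.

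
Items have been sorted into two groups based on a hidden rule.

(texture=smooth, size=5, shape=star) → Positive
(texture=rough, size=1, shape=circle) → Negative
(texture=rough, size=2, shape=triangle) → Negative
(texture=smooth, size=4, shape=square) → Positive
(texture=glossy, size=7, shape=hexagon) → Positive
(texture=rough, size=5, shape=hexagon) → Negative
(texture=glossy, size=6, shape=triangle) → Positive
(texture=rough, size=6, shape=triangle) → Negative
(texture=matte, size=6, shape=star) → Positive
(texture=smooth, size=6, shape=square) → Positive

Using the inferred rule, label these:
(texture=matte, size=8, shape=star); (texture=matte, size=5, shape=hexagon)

Positive, Positive

Comparing the two groups points to one rule — texture is not rough.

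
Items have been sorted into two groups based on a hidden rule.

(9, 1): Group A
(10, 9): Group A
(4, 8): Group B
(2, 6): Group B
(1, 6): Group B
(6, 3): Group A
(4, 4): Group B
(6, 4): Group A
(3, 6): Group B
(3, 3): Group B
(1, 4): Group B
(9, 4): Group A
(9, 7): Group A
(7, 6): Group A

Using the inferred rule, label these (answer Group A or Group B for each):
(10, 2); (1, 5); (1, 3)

The rule appears to be: first > second.
(10, 2): 10 > 2 — matches, so Group A. (1, 5): 1 < 5 — does not fit, so Group B. (1, 3): 1 < 3 — does not fit, so Group B.

Group A, Group B, Group B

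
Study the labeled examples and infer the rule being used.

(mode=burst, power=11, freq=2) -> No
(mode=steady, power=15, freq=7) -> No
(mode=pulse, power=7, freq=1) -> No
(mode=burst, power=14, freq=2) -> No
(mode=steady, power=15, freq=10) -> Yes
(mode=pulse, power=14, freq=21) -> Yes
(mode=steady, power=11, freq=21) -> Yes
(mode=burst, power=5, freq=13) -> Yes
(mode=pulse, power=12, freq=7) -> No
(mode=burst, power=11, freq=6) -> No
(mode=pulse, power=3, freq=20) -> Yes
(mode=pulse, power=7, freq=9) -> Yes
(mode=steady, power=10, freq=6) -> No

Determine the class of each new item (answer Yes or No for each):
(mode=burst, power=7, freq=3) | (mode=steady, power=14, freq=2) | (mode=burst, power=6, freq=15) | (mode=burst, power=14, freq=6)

No, No, Yes, No

'Yes' ⟺ freq ≥ 9.
(mode=burst, power=7, freq=3) — freq = 3, hence No.
(mode=steady, power=14, freq=2) — freq = 2, hence No.
(mode=burst, power=6, freq=15) — freq = 15, hence Yes.
(mode=burst, power=14, freq=6) — freq = 6, hence No.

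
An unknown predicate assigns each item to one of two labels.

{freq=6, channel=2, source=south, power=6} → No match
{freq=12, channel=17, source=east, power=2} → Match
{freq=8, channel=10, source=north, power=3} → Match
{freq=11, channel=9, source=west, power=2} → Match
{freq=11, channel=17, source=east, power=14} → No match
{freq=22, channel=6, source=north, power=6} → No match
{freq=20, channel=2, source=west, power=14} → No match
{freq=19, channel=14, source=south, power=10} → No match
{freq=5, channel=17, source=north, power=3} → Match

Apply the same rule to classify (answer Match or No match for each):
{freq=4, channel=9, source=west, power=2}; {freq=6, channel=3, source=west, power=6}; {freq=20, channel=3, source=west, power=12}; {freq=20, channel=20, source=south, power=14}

Match, No match, No match, No match

The simplest hypothesis consistent with all the labels is: power ≤ 3.
Match: {freq=4, channel=9, source=west, power=2}, since power = 2.
No match: {freq=6, channel=3, source=west, power=6}, since power = 6.
No match: {freq=20, channel=3, source=west, power=12}, since power = 12.
No match: {freq=20, channel=20, source=south, power=14}, since power = 14.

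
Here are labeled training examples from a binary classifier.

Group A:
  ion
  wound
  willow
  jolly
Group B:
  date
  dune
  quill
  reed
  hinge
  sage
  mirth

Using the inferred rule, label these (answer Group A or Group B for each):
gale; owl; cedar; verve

Group B, Group A, Group B, Group B

The distinguishing property — contains 'o' — holds for all the 'Group A' cases and none of the 'Group B' cases.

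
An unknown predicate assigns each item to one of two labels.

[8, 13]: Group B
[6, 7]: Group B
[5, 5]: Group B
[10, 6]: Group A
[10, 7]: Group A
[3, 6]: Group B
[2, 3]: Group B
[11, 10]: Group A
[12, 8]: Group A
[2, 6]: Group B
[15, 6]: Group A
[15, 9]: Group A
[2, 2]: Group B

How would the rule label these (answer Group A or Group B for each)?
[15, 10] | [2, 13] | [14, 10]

The distinguishing property — first > second — holds for all the 'Group A' cases and none of the 'Group B' cases.
[15, 10]: Group A (15 > 10). [2, 13]: Group B (2 < 13). [14, 10]: Group A (14 > 10).

Group A, Group B, Group A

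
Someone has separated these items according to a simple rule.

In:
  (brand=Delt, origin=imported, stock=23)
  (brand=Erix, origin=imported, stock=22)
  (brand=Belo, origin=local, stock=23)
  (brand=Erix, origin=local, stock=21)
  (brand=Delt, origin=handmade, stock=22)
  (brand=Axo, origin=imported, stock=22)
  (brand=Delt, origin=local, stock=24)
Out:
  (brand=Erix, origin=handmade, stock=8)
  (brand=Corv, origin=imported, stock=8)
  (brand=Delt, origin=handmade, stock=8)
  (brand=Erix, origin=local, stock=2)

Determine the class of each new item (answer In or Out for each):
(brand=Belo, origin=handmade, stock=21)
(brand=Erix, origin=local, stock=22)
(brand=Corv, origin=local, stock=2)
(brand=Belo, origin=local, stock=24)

In, In, Out, In

The rule appears to be: stock ≥ 21.
(brand=Belo, origin=handmade, stock=21) — stock = 21, hence In.
(brand=Erix, origin=local, stock=22) — stock = 22, hence In.
(brand=Corv, origin=local, stock=2) — stock = 2, hence Out.
(brand=Belo, origin=local, stock=24) — stock = 24, hence In.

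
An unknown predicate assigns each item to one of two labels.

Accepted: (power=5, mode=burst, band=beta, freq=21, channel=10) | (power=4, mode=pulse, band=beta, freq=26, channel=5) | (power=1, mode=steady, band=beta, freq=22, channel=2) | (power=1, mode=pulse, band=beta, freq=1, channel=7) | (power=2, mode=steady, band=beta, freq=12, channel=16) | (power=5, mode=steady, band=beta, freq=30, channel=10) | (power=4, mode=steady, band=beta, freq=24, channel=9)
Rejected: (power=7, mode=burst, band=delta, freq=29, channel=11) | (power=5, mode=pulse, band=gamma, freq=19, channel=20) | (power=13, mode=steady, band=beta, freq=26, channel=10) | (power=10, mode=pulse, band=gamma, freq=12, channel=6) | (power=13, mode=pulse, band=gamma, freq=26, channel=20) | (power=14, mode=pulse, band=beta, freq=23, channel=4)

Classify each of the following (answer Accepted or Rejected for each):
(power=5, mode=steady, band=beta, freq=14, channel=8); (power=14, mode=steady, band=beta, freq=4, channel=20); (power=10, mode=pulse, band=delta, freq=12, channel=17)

The classifier is using: band is beta AND power ≤ 5.

Accepted, Rejected, Rejected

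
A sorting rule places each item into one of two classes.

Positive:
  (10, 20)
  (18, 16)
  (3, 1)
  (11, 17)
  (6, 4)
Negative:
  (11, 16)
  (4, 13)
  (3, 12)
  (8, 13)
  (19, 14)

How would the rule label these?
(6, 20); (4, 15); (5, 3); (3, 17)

Positive, Negative, Positive, Positive

The classifier is using: sum is even.
(6, 20): Positive (6+20 = 26). (4, 15): Negative (4+15 = 19). (5, 3): Positive (5+3 = 8). (3, 17): Positive (3+17 = 20).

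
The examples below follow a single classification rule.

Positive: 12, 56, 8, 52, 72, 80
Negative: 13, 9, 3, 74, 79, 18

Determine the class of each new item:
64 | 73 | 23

The rule appears to be: multiple of 4.
64: 64 = 4·16 — checks out, so Positive.
73: 73 = 4·18 + 1 — does not fit, so Negative.
23: 23 = 4·5 + 3 — does not fit, so Negative.

Positive, Negative, Negative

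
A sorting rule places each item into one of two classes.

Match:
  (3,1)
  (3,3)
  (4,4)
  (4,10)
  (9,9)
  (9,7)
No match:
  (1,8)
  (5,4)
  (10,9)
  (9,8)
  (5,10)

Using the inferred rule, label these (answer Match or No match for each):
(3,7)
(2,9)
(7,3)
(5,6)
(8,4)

Match, No match, Match, No match, Match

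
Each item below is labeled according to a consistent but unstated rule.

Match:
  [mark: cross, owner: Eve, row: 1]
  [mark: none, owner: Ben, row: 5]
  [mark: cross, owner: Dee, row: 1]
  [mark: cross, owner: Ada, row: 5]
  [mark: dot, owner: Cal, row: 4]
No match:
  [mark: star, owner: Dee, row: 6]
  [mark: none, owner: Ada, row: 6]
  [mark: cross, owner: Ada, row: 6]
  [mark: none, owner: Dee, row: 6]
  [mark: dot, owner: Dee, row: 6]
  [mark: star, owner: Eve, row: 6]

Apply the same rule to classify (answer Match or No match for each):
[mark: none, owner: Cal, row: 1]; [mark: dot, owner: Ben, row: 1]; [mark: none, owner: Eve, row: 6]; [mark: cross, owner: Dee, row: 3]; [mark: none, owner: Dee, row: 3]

Match, Match, No match, Match, Match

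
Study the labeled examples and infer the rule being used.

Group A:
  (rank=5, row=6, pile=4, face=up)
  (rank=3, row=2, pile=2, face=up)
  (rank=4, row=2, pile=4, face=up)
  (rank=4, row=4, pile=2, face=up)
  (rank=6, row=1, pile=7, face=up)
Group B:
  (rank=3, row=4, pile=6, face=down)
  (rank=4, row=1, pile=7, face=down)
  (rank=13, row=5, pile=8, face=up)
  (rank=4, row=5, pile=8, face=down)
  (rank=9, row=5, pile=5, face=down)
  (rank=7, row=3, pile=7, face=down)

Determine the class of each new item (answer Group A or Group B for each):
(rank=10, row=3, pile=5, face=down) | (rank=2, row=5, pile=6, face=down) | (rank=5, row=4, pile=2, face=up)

Group B, Group B, Group A

Rule: face is up AND pile ≤ 7. This holds for each 'Group A' example and fails for each 'Group B' one.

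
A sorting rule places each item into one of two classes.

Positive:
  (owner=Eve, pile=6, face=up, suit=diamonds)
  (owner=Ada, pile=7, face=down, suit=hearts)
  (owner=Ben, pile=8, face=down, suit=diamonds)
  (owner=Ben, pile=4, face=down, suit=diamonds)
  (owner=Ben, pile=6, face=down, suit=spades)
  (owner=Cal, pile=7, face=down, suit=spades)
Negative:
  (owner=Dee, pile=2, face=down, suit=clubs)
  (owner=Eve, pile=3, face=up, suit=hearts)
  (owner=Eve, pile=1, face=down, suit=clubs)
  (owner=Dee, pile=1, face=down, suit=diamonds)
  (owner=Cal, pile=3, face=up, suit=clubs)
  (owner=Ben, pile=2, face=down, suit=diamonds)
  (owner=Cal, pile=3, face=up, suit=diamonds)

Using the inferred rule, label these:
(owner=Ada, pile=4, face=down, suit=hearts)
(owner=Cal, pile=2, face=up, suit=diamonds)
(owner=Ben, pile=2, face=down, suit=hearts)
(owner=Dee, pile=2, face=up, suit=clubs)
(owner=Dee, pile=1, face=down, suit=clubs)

Rule: pile ≥ 4. This holds for each 'Positive' example and fails for each 'Negative' one.
Positive: (owner=Ada, pile=4, face=down, suit=hearts), since pile = 4. Negative: (owner=Cal, pile=2, face=up, suit=diamonds), since pile = 2. Negative: (owner=Ben, pile=2, face=down, suit=hearts), since pile = 2. Negative: (owner=Dee, pile=2, face=up, suit=clubs), since pile = 2. Negative: (owner=Dee, pile=1, face=down, suit=clubs), since pile = 1.

Positive, Negative, Negative, Negative, Negative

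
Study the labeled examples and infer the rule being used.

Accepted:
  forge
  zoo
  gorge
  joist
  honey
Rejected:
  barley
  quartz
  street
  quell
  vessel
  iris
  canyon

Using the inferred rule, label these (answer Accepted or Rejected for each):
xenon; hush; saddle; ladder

The simplest hypothesis consistent with all the labels is: odd length AND contains 'o'.
xenon: length 5, has 'o' — matches, so Accepted. hush: length 4, no 'o' — fails the rule, so Rejected. saddle: length 6, no 'o' — fails the rule, so Rejected. ladder: length 6, no 'o' — fails the rule, so Rejected.

Accepted, Rejected, Rejected, Rejected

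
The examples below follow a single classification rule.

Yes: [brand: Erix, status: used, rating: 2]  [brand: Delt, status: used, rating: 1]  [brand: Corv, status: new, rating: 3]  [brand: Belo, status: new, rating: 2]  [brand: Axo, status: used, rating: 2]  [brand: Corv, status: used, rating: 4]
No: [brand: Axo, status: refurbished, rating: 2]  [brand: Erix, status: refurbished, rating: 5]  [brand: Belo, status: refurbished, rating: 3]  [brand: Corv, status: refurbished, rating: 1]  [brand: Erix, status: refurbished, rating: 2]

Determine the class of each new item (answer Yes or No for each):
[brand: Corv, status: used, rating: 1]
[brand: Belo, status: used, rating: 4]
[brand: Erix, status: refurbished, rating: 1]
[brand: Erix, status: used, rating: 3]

Yes, Yes, No, Yes

One predicate separates the groups cleanly: status is not refurbished.
[brand: Corv, status: used, rating: 1]: status is used, checks out → Yes.
[brand: Belo, status: used, rating: 4]: status is used, checks out → Yes.
[brand: Erix, status: refurbished, rating: 1]: status is refurbished, does not satisfy this → No.
[brand: Erix, status: used, rating: 3]: status is used, checks out → Yes.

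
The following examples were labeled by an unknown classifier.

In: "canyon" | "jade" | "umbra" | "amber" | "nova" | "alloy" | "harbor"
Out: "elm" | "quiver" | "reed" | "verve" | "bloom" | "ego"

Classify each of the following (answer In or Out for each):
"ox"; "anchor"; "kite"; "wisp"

Rule: contains 'a'. This holds for each 'In' example and fails for each 'Out' one.
Out: "ox", since no 'a'.
In: "anchor", since has 'a'.
Out: "kite", since no 'a'.
Out: "wisp", since no 'a'.

Out, In, Out, Out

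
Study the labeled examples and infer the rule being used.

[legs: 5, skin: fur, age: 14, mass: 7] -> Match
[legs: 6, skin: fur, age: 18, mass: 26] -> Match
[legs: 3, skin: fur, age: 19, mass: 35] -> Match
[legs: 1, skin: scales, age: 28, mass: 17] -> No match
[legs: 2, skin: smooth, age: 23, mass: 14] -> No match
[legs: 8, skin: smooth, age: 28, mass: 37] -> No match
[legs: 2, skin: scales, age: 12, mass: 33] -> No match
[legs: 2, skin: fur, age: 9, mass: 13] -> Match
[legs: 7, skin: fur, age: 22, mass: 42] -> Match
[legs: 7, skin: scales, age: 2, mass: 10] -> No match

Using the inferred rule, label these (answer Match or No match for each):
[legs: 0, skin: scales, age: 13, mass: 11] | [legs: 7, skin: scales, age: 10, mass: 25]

No match, No match

Comparing the two groups points to one rule — skin is fur.
[legs: 0, skin: scales, age: 13, mass: 11]: No match (skin is scales).
[legs: 7, skin: scales, age: 10, mass: 25]: No match (skin is scales).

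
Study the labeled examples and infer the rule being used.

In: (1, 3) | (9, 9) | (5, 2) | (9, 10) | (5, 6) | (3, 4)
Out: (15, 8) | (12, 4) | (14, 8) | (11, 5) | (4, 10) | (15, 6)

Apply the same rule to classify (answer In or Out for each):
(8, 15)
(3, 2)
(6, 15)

Out, In, Out

'In' ⟺ |first − second| ≤ 3.
(8, 15) → |8−15| = 7 → Out.
(3, 2) → |3−2| = 1 → In.
(6, 15) → |6−15| = 9 → Out.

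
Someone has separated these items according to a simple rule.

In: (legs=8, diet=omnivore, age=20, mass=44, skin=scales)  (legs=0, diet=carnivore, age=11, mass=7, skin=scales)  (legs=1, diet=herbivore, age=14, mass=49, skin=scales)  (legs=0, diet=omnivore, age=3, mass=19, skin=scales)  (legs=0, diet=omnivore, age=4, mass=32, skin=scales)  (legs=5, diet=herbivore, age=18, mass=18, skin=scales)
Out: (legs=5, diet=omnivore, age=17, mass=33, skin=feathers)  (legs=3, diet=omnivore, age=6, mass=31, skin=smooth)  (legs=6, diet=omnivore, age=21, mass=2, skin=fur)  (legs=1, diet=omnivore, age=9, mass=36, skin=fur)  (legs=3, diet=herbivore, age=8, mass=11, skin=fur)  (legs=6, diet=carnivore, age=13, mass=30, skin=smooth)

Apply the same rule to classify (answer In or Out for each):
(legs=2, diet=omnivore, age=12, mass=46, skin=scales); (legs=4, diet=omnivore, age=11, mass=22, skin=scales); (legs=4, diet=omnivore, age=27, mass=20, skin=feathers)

One predicate separates the groups cleanly: skin is scales.
(legs=2, diet=omnivore, age=12, mass=46, skin=scales) → skin is scales → In. (legs=4, diet=omnivore, age=11, mass=22, skin=scales) → skin is scales → In. (legs=4, diet=omnivore, age=27, mass=20, skin=feathers) → skin is feathers → Out.

In, In, Out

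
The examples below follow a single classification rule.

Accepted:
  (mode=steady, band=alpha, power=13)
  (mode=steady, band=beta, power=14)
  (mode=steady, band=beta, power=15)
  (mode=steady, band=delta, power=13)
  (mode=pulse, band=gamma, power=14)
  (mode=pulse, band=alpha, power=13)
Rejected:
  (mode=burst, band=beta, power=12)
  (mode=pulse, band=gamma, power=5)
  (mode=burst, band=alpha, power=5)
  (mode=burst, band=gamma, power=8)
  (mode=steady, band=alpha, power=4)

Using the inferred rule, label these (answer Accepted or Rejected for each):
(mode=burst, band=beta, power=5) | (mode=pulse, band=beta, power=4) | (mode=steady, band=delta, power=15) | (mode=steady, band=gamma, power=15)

'Accepted' ⟺ power ≥ 13.

Rejected, Rejected, Accepted, Accepted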